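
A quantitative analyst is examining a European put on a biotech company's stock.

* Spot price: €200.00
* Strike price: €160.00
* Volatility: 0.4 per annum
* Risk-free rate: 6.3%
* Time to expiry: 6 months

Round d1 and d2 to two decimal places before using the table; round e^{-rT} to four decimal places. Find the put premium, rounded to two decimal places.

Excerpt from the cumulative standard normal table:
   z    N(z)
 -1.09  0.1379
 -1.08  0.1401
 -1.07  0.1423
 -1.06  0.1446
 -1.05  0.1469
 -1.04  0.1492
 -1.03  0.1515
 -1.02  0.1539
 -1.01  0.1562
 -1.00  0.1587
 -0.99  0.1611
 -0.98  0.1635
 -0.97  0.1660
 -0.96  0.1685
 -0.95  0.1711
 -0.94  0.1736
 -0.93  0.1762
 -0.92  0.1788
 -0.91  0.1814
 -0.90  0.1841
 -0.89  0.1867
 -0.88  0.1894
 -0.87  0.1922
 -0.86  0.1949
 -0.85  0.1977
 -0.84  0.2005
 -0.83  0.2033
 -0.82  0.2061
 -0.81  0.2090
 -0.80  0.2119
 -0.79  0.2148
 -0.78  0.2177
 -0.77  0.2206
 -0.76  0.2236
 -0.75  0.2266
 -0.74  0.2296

€4.83

σ√T = 0.4 × 0.7071 = 0.2828
d₁ = [ln(200/160) + (0.063 + 0.4²/2)·0.5] / 0.2828 = [0.2231 + 0.0715] / 0.2828 = 1.0417 which rounds to 1.04
d₂ = d₁ − σ√T = 1.0417 − 0.2828 = 0.7589 which rounds to 0.76
e^(−rT) = e^(−0.063·0.5) = 0.9690
N(−d₂) = N(-0.76) = 0.2236;  N(−d₁) = N(-1.04) = 0.1492
P = 160·0.9690·0.2236 − 200·0.1492 = 34.6669 − 29.8400 = 4.8269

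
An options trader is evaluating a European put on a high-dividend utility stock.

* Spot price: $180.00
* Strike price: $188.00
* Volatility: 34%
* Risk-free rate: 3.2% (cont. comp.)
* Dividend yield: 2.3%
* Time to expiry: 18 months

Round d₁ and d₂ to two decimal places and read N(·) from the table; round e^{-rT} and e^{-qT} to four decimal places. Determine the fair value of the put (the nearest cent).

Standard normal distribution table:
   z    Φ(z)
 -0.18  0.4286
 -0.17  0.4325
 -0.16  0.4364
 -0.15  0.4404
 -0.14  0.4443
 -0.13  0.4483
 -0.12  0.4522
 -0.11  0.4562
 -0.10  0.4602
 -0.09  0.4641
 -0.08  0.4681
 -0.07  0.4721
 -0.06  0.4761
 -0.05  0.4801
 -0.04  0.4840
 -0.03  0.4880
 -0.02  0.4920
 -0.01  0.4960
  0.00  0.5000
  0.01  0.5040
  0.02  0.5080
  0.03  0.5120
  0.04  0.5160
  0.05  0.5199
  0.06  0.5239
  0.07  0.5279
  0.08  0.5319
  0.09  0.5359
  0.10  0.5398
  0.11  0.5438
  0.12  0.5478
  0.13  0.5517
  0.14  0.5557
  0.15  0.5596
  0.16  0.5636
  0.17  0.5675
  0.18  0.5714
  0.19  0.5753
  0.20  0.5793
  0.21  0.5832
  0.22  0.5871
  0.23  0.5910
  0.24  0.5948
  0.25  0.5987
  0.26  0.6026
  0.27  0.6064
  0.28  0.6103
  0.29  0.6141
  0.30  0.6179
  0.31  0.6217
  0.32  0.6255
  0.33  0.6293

σ√T = 0.34 × 1.2247 = 0.4164
d₁ = [ln(180/188) + (0.032 − 0.023 + 0.34²/2)·1.5] / 0.4164 = [-0.0435 + 0.1002] / 0.4164 = 0.1362 which rounds to 0.14
d₂ = d₁ − σ√T = 0.1362 − 0.4164 = -0.2802 which rounds to -0.28
e^(−qT) = e^(−0.023·1.5) = 0.9661;  e^(−rT) = e^(−0.032·1.5) = 0.9531
N(−d₂) = N(0.28) = 0.6103;  N(−d₁) = N(-0.14) = 0.4443
P = 188·0.9531·0.6103 − 180·0.9661·0.4443 = 109.3553 − 77.2629 = 32.0924

$32.09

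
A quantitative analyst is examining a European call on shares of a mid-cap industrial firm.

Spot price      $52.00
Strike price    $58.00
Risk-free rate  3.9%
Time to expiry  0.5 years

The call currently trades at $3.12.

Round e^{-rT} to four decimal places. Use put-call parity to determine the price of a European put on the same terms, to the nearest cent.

$8.00

exp(−rT) = exp(−0.039·0.5) = 0.9807
Put-call parity: C − P = S − K·e^(−rT) = 52 − 58·0.9807 = 52 − 56.8806 = -4.8806
P = C − (C − P) = 3.12 − (-4.8806) = 8.0006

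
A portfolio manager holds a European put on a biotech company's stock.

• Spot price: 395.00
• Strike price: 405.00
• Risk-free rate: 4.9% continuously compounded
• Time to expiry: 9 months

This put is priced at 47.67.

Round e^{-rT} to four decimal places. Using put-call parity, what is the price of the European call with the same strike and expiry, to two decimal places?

exp(−rT) = exp(−0.049·0.75) = 0.9639
Put-call parity: C − P = S − K·e^(−rT) = 395 − 405·0.9639 = 395 − 390.3795 = 4.6205
C = P + (C − P) = 47.67 + (4.6205) = 52.2905

52.29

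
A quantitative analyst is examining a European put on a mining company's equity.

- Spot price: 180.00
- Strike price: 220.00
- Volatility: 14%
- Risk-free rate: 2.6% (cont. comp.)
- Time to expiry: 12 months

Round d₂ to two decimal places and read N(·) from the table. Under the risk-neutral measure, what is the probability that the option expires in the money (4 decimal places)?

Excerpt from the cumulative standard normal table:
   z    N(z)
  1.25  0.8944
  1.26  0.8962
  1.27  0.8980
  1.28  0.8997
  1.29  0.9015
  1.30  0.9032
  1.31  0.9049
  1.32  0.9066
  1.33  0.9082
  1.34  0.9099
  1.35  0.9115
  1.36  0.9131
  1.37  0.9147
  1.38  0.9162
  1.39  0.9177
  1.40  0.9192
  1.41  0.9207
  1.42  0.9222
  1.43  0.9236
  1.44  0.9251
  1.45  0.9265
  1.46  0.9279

σ√T = 0.14·√1 = 0.1400
ln(S/K) + (r + σ²/2)T = ln(180/220) + (0.026 + 0.14²/2)·1 = -0.2007 + 0.0358 = -0.1649
d₁ = -0.1649 / 0.1400 = -1.1776 ≈ -1.18
d₂ = d₁ − σ√T = -1.1776 − 0.1400 = -1.3176 ≈ -1.32
Risk-neutral Pr[S_T < K] = N(−d₂) = N(1.32) = 0.9066

0.9066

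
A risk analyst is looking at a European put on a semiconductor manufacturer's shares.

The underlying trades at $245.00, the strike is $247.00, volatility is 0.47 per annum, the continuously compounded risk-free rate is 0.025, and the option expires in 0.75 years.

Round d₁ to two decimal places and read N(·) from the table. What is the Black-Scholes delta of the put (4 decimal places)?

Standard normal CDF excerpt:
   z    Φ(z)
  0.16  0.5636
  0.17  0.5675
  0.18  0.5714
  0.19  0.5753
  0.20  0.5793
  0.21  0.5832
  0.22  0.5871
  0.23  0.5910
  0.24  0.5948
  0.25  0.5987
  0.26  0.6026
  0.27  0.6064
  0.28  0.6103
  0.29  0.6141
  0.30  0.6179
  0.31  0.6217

-0.4090

T = 0.75;  σ√T = 0.4070
ln(S/K) + (r + σ²/2)T = ln(245/247) + (0.025 + 0.47²/2)·0.75 = -0.0081 + 0.1016 = 0.0935
d₁ = 0.0935 / 0.4070 = 0.2296 ⇒ 0.23
N(d₁) = N(0.23) = 0.5910
Δ_put = N(d₁) − 1 = 0.5910 − 1 = -0.4090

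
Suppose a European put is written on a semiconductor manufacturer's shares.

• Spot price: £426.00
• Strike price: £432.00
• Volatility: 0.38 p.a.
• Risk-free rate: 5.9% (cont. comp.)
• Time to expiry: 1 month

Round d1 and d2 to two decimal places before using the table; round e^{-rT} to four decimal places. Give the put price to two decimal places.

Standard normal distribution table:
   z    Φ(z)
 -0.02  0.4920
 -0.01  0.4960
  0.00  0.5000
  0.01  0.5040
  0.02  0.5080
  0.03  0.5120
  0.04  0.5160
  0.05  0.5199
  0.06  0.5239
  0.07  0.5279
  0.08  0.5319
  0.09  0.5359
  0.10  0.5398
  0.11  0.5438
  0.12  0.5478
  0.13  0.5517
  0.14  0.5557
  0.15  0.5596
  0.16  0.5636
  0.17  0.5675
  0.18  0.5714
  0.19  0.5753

£20.77

T = 0.08333;  σ√T = 0.1097
d₁ = [ln(426/432) + (0.059 + 0.38²/2)·0.08333] / 0.1097 = [-0.0140 + 0.0109] / 0.1097 = -0.0278 → -0.03
d₂ = d₁ − σ√T = -0.0278 − 0.1097 = -0.1375 → -0.14
e^(−rT) = e^(−0.059·0.08333) = 0.9951
N(−d₂) = N(0.14) = 0.5557;  N(−d₁) = N(0.03) = 0.5120
P = 432·0.9951·0.5557 − 426·0.5120 = 238.8861 − 218.1120 = 20.7741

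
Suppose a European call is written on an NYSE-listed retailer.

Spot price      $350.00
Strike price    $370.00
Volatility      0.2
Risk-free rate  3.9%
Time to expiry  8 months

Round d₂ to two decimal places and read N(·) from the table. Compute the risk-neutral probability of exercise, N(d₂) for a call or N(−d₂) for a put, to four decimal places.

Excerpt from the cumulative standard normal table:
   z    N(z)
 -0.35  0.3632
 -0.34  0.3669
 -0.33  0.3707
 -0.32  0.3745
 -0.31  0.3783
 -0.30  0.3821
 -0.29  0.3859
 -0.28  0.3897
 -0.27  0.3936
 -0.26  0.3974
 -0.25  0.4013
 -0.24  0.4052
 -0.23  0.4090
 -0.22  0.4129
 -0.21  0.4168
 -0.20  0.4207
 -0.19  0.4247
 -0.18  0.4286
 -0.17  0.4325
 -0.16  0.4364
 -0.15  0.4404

0.3974

T = 0.6667;  σ√T = 0.1633
d₁ = [ln(350/370) + (0.039 + ½·0.2²)·0.6667] / (σ√T) = (-0.0556 + 0.0393) / 0.1633 = -0.0994 ≈ -0.10
d₂ = -0.0994 − 0.1633 = -0.2627 ≈ -0.26
Pr(exercise) under Q = N(d₂) = 0.3974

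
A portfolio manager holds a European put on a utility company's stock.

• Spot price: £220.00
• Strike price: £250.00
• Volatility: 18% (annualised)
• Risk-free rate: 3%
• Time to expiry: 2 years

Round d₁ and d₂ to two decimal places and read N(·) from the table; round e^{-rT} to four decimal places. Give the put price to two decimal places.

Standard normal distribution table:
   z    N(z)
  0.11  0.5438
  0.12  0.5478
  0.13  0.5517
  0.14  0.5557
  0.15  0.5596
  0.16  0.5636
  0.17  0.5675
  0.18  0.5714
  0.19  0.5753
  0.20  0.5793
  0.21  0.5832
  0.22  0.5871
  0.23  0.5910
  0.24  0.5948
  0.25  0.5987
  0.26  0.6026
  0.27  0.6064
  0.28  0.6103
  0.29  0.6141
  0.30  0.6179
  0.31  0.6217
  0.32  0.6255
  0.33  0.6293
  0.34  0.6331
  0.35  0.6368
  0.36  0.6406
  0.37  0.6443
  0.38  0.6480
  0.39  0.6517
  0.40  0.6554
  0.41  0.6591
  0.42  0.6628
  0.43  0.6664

T = 2;  σ√T = 0.2546
d₁ = [ln(220/250) + (0.03 + 0.18²/2)·2] / 0.2546 = [-0.1278 + 0.0924] / 0.2546 = -0.1392 → -0.14
d₂ = d₁ − σ√T = -0.1392 − 0.2546 = -0.3938 → -0.39
e^(−rT) = e^(−0.03·2) = 0.9418
P = 250·0.9418·N(0.39) − 220·N(0.14) = 250·0.9418·0.6517 − 220·0.5557 = 153.4428 − 122.2540 = 31.1888

£31.19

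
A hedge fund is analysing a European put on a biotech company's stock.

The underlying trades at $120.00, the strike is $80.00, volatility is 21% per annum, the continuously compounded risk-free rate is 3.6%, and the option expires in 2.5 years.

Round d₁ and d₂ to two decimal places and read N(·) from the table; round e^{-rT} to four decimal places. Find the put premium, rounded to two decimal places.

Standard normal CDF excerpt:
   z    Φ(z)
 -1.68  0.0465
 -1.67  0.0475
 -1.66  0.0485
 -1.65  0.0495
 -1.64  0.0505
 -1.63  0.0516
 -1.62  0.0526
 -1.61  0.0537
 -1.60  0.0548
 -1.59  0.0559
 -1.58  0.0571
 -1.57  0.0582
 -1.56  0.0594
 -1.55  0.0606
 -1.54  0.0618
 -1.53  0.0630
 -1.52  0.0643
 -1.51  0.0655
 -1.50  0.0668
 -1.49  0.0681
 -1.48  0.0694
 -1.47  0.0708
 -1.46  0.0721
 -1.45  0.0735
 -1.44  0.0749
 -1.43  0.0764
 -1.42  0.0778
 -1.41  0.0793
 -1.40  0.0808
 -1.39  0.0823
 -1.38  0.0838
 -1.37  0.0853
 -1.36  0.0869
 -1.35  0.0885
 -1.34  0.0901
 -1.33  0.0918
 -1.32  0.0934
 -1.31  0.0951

σ√T = 0.21 × 1.5811 = 0.3320
d₁ = [ln(120/80) + (0.036 + ½·0.21²)·2.5] / (σ√T) = (0.4055 + 0.1451) / 0.3320 = 1.6582 which rounds to 1.66
d₂ = 1.6582 − 0.3320 = 1.3262 which rounds to 1.33
e^(−rT) = e^(−0.036·2.5) = 0.9139
N(−d₂) = N(-1.33) = 0.0918;  N(−d₁) = N(-1.66) = 0.0485
P = 80·0.9139·0.0918 − 120·0.0485 = 6.7117 − 5.8200 = 0.8917

$0.89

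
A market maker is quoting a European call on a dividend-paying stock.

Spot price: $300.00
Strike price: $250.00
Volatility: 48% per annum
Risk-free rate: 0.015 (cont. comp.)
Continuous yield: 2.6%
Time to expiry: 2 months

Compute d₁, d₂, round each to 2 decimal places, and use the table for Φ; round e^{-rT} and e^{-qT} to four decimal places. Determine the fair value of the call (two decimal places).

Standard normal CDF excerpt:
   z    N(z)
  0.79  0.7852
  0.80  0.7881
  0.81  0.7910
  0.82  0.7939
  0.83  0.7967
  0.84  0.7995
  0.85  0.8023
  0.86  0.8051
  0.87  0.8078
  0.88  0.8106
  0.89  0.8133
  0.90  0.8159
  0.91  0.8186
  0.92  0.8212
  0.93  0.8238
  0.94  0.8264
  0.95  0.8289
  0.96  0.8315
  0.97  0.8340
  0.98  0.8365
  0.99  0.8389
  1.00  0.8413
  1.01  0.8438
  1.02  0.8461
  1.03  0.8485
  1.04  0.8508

σ√T = 0.48·√0.1667 = 0.1960
d₁ = [ln(300/250) + (0.015 − 0.026 + 0.48²/2)·0.1667] / 0.1960 = [0.1823 + 0.0174] / 0.1960 = 1.0190 ⇒ 1.02
d₂ = d₁ − σ√T = 1.0190 − 0.1960 = 0.8231 ⇒ 0.82
e^(−qT) = e^(−0.026·0.1667) = 0.9957;  e^(−rT) = e^(−0.015·0.1667) = 0.9975
N(d₁) = N(1.02) = 0.8461;  N(d₂) = N(0.82) = 0.7939
C = 300·0.9957·0.8461 − 250·0.9975·0.7939 = 252.7385 − 197.9788 = 54.7597

$54.76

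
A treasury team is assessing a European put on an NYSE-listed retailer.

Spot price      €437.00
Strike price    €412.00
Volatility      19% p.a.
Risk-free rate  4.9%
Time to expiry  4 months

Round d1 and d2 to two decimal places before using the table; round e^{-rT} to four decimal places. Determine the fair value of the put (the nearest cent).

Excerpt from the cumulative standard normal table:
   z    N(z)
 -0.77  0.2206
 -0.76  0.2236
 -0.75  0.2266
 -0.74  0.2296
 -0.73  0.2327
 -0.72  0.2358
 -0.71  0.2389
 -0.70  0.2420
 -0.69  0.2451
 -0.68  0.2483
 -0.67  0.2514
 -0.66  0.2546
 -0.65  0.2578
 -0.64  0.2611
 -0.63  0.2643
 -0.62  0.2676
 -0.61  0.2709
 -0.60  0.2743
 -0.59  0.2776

T = 0.3333;  σ√T = 0.1097
ln(S/K) + (r + σ²/2)T = ln(437/412) + (0.049 + 0.19²/2)·0.3333 = 0.0589 + 0.0223 = 0.0813
d₁ = 0.0813 / 0.1097 = 0.7408 which rounds to 0.74
d₂ = d₁ − σ√T = 0.7408 − 0.1097 = 0.6311 which rounds to 0.63
e^(−rT) = e^(−0.049·0.3333) = 0.9838
P = 412·0.9838·N(-0.63) − 437·N(-0.74) = 412·0.9838·0.2643 − 437·0.2296 = 107.1276 − 100.3352 = 6.7924

€6.79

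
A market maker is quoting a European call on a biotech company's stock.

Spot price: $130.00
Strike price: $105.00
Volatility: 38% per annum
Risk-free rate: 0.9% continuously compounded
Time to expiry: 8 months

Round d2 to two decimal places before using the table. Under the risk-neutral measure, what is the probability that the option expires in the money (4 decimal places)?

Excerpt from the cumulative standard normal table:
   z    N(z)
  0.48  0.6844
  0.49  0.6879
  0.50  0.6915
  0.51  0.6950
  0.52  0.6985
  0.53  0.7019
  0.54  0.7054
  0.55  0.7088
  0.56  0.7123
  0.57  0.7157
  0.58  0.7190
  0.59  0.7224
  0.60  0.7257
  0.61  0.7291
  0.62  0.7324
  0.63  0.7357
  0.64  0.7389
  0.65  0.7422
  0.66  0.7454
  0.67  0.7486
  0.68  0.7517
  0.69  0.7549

0.7088

T = 0.6667;  σ√T = 0.3103
ln(S/K) + (r + σ²/2)T = ln(130/105) + (0.009 + 0.38²/2)·0.6667 = 0.2136 + 0.0541 = 0.2677
d₁ = 0.2677 / 0.3103 = 0.8628 → 0.86
d₂ = d₁ − σ√T = 0.8628 − 0.3103 = 0.5526 → 0.55
Risk-neutral Pr[S_T > K] = N(d₂) = N(0.55) = 0.7088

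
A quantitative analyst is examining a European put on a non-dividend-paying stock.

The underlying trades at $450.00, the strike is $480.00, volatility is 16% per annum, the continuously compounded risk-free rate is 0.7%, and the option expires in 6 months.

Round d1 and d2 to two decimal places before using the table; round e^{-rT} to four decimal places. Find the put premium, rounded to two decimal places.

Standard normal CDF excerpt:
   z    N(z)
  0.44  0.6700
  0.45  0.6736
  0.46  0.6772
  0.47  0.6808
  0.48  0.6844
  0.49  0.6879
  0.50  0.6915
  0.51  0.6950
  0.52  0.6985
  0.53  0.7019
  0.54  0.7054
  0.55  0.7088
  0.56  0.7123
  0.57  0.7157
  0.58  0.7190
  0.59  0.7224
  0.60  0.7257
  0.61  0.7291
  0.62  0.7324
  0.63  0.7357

T = 0.5;  σ√T = 0.1131
ln(S/K) + (r + σ²/2)T = ln(450/480) + (0.007 + 0.16²/2)·0.5 = -0.0645 + 0.0099 = -0.0546
d₁ = -0.0546 / 0.1131 = -0.4829 ⇒ -0.48
d₂ = d₁ − σ√T = -0.4829 − 0.1131 = -0.5961 ⇒ -0.60
e^(−rT) = e^(−0.007·0.5) = 0.9965
N(−d₂) = N(0.60) = 0.7257;  N(−d₁) = N(0.48) = 0.6844
P = 480·0.9965·0.7257 − 450·0.6844 = 347.1168 − 307.9800 = 39.1368

$39.14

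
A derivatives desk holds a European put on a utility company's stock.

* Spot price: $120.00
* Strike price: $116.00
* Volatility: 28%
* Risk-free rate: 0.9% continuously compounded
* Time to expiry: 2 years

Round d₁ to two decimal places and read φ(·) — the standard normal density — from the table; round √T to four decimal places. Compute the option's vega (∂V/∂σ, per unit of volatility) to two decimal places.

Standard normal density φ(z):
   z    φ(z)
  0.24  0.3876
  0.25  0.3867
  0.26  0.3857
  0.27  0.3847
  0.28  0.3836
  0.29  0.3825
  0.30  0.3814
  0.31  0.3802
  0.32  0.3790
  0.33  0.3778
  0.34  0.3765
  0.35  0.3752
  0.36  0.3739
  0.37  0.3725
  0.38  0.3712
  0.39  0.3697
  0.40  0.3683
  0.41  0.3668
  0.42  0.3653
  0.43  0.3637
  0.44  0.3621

64.11

σ√T = 0.28·√2 = 0.3960
d₁ = [ln(120/116) + (0.009 + 0.28²/2)·2] / 0.3960 = [0.0339 + 0.0964] / 0.3960 = 0.3291 → 0.33
√T = √2 = 1.4142
φ(d₁) = φ(0.33) = 0.3778
vega = S·φ(d₁)·√T = 120·0.3778·1.4142 = 64.1142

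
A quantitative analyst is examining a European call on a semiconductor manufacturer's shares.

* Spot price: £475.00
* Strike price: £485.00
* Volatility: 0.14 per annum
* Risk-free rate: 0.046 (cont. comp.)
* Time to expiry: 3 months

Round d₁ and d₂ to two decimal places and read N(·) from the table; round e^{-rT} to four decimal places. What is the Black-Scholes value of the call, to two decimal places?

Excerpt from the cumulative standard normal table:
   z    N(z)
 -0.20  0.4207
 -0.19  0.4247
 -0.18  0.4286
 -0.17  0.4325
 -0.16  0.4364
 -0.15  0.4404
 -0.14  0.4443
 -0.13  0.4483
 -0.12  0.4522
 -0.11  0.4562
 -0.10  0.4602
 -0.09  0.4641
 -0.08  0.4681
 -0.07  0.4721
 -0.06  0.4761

£11.22

T = 0.25;  σ√T = 0.0700
d₁ = [ln(475/485) + (0.046 + 0.14²/2)·0.25] / 0.0700 = [-0.0208 + 0.0140] / 0.0700 = -0.0983 which rounds to -0.10
d₂ = d₁ − σ√T = -0.0983 − 0.0700 = -0.1683 which rounds to -0.17
exp(−rT) = exp(−0.046·0.25) = 0.9886
C = 475·N(-0.10) − 485·0.9886·N(-0.17) = 475·0.4602 − 485·0.9886·0.4325 = 218.5950 − 207.3712 = 11.2238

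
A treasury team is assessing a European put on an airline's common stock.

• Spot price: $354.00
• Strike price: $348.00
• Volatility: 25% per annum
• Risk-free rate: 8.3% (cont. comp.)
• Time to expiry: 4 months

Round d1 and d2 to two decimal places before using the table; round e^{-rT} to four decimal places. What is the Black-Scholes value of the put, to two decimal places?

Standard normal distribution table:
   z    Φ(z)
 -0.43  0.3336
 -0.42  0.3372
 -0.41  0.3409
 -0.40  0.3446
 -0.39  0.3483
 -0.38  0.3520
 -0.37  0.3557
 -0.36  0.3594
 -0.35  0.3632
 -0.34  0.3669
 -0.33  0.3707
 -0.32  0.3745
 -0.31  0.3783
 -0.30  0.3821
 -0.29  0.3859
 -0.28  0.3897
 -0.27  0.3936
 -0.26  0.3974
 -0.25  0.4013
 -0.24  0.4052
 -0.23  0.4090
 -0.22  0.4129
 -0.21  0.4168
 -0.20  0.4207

$12.55

σ√T = 0.25 × 0.5774 = 0.1443
d₁ = [ln(354/348) + (0.083 + 0.25²/2)·0.3333] / 0.1443 = [0.0171 + 0.0381] / 0.1443 = 0.3823 which rounds to 0.38
d₂ = d₁ − σ√T = 0.3823 − 0.1443 = 0.2379 which rounds to 0.24
e^(−rT) = e^(−0.083·0.3333) = 0.9727
N(−d₂) = N(-0.24) = 0.4052;  N(−d₁) = N(-0.38) = 0.3520
P = 348·0.9727·0.4052 − 354·0.3520 = 137.1600 − 124.6080 = 12.5520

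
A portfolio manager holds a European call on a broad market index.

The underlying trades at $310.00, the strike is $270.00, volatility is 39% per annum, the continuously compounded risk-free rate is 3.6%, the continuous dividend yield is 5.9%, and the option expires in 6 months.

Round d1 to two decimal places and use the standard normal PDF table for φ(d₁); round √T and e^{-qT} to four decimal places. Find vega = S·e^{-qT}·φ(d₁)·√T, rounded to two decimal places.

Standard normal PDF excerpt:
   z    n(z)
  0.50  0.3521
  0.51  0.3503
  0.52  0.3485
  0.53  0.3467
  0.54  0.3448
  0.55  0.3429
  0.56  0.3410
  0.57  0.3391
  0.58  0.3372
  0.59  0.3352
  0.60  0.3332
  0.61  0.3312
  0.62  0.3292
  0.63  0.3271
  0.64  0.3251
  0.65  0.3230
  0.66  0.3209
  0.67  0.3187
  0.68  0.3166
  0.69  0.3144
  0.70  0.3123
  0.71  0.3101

70.91

σ√T = 0.39·√0.5 = 0.2758
d₁ = [ln(310/270) + (0.036 − 0.059 + 0.39²/2)·0.5] / 0.2758 = [0.1382 + 0.0265] / 0.2758 = 0.5971 ≈ 0.60
√T = √0.5 = 0.7071
φ(d₁) = φ(0.60) = 0.3332
e^(−qT) = e^(−0.059·0.5) = 0.9709
vega = S·e^(−qT)·φ(d₁)·√T = 310·0.9709·0.3332·0.7071 = 70.9124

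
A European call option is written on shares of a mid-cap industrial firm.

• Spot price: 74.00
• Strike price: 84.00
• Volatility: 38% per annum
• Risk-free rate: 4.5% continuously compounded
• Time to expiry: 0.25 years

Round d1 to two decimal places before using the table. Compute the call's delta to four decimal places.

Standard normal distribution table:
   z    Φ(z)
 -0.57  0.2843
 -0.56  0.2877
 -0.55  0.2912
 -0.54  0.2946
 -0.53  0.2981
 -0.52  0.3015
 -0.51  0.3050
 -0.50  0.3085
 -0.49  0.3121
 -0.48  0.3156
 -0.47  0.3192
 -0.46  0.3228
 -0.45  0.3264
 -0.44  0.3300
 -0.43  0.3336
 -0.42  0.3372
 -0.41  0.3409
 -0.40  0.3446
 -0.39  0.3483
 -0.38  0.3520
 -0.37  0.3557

0.3050

σ√T = 0.38 × 0.5000 = 0.1900
d₁ = [ln(74/84) + (0.045 + 0.38²/2)·0.25] / 0.1900 = [-0.1268 + 0.0293] / 0.1900 = -0.5129 ≈ -0.51
N(d₁) = N(-0.51) = 0.3050
Δ_call = N(d₁) = 0.3050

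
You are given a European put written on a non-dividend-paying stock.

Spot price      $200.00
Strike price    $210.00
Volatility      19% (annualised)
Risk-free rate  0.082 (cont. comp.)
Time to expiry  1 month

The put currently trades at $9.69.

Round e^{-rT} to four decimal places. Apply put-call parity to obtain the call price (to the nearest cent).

$1.12

exp(−rT) = exp(−0.082·0.08333) = 0.9932
Put-call parity: C − P = S − K·e^(−rT) = 200 − 210·0.9932 = 200 − 208.5720 = -8.5720
C = P + (C − P) = 9.69 + (-8.5720) = 1.1180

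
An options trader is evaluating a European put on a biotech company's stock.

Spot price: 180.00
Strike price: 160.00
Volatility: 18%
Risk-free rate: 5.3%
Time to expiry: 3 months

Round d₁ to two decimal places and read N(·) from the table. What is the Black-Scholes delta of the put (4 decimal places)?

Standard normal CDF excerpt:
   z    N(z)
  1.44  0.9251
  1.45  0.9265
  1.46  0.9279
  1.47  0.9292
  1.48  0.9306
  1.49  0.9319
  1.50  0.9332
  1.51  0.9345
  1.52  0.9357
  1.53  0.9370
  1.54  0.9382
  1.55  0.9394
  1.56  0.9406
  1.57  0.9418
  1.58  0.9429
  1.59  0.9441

-0.0668

T = 0.25;  σ√T = 0.0900
d₁ = [ln(180/160) + (0.053 + 0.18²/2)·0.25] / 0.0900 = [0.1178 + 0.0173] / 0.0900 = 1.5009 ⇒ 1.50
N(d₁) = N(1.50) = 0.9332
Δ_put = N(d₁) − 1 = 0.9332 − 1 = -0.0668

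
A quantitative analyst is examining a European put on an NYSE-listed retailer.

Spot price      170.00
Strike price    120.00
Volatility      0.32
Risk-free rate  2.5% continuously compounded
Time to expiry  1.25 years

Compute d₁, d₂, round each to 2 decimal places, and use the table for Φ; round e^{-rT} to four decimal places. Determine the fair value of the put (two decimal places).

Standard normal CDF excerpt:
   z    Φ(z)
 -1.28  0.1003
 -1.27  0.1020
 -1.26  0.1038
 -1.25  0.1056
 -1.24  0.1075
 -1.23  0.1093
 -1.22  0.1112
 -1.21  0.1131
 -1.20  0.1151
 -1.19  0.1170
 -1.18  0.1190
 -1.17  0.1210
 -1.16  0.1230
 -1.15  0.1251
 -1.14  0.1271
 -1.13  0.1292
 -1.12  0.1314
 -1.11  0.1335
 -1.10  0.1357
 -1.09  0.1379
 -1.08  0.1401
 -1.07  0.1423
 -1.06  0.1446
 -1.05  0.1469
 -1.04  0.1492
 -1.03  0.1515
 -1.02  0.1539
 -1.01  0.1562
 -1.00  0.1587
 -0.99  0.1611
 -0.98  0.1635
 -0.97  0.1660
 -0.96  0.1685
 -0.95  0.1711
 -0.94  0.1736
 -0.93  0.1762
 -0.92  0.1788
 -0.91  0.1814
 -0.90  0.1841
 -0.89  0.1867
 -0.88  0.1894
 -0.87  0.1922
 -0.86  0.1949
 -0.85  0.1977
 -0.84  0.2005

T = 1.25;  σ√T = 0.3578
d₁ = [ln(170/120) + (0.025 + 0.32²/2)·1.25] / 0.3578 = [0.3483 + 0.0953] / 0.3578 = 1.2398 ≈ 1.24
d₂ = d₁ − σ√T = 1.2398 − 0.3578 = 0.8820 ≈ 0.88
exp(−rT) = exp(−0.025·1.25) = 0.9692
N(−d₂) = N(-0.88) = 0.1894;  N(−d₁) = N(-1.24) = 0.1075
P = 120·0.9692·0.1894 − 170·0.1075 = 22.0280 − 18.2750 = 3.7530

3.75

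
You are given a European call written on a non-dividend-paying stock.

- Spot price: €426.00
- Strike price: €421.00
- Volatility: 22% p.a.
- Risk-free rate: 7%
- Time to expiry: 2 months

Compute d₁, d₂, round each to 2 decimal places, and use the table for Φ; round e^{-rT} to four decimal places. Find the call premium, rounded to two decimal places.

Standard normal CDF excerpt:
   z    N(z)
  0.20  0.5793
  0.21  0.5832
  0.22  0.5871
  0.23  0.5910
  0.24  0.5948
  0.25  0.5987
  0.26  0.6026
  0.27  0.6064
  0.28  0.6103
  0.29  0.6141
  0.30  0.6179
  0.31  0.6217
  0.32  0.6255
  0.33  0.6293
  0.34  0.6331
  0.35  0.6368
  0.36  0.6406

€20.54

T = 0.1667;  σ√T = 0.0898
d₁ = [ln(426/421) + (0.07 + ½·0.22²)·0.1667] / (σ√T) = (0.0118 + 0.0157) / 0.0898 = 0.3063 ⇒ 0.31
d₂ = 0.3063 − 0.0898 = 0.2164 ⇒ 0.22
e^(−rT) = e^(−0.07·0.1667) = 0.9884
C = 426·N(0.31) − 421·0.9884·N(0.22) = 426·0.6217 − 421·0.9884·0.5871 = 264.8442 − 244.3019 = 20.5423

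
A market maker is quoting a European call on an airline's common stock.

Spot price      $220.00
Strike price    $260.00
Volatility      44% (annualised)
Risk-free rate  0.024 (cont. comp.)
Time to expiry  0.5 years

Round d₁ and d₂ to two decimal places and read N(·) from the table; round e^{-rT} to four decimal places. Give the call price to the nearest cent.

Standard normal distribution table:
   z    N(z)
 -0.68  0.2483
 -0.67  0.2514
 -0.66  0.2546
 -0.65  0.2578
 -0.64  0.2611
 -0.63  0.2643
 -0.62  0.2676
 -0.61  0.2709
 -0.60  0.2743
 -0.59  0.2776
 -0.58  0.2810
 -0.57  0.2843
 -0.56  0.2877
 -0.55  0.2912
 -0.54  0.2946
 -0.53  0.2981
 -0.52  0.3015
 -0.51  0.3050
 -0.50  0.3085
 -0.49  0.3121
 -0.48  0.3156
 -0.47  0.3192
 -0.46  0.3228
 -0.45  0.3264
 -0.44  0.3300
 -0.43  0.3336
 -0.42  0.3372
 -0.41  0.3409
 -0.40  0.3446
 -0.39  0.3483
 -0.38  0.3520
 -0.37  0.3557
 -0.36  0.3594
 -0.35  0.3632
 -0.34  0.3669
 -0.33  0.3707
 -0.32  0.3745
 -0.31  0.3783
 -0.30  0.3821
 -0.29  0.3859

$14.49

T = 0.5;  σ√T = 0.3111
d₁ = [ln(220/260) + (0.024 + 0.44²/2)·0.5] / 0.3111 = [-0.1671 + 0.0604] / 0.3111 = -0.3428 ⇒ -0.34
d₂ = d₁ − σ√T = -0.3428 − 0.3111 = -0.6539 ⇒ -0.65
exp(−rT) = exp(−0.024·0.5) = 0.9881
N(d₁) = N(-0.34) = 0.3669;  N(d₂) = N(-0.65) = 0.2578
C = 220·0.3669 − 260·0.9881·0.2578 = 80.7180 − 66.2304 = 14.4876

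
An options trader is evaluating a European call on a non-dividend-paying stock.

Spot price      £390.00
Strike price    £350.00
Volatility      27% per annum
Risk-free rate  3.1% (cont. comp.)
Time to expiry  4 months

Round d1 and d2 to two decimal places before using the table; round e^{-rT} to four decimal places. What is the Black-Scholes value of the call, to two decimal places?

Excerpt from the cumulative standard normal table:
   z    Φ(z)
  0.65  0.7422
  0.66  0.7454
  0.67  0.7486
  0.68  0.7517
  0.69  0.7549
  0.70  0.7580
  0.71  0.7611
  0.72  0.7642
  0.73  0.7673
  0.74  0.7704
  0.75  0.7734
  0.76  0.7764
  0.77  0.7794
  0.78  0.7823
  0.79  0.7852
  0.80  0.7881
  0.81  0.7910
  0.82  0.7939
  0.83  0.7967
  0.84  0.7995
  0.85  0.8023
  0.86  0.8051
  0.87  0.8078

T = 0.3333;  σ√T = 0.1559
d₁ = [ln(390/350) + (0.031 + 0.27²/2)·0.3333] / 0.1559 = [0.1082 + 0.0225] / 0.1559 = 0.8384 which rounds to 0.84
d₂ = d₁ − σ√T = 0.8384 − 0.1559 = 0.6825 which rounds to 0.68
e^(−rT) = e^(−0.031·0.3333) = 0.9897
N(d₁) = N(0.84) = 0.7995;  N(d₂) = N(0.68) = 0.7517
C = 390·0.7995 − 350·0.9897·0.7517 = 311.8050 − 260.3851 = 51.4199

£51.42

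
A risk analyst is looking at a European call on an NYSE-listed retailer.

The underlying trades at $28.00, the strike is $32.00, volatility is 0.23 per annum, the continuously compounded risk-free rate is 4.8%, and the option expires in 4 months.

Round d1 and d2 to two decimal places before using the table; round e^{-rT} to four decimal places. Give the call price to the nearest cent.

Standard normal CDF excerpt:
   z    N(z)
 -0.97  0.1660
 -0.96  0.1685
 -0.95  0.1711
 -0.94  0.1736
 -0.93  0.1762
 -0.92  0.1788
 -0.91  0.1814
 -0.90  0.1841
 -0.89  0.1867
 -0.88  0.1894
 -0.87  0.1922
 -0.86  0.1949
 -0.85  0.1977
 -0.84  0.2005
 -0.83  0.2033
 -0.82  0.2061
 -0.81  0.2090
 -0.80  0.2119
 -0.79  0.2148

$0.38

σ√T = 0.23 × 0.5774 = 0.1328
ln(S/K) + (r + σ²/2)T = ln(28/32) + (0.048 + 0.23²/2)·0.3333 = -0.1335 + 0.0248 = -0.1087
d₁ = -0.1087 / 0.1328 = -0.8187 → -0.82
d₂ = d₁ − σ√T = -0.8187 − 0.1328 = -0.9515 → -0.95
e^(−rT) = e^(−0.048·0.3333) = 0.9841
N(d₁) = N(-0.82) = 0.2061;  N(d₂) = N(-0.95) = 0.1711
C = 28·0.2061 − 32·0.9841·0.1711 = 5.7708 − 5.3881 = 0.3827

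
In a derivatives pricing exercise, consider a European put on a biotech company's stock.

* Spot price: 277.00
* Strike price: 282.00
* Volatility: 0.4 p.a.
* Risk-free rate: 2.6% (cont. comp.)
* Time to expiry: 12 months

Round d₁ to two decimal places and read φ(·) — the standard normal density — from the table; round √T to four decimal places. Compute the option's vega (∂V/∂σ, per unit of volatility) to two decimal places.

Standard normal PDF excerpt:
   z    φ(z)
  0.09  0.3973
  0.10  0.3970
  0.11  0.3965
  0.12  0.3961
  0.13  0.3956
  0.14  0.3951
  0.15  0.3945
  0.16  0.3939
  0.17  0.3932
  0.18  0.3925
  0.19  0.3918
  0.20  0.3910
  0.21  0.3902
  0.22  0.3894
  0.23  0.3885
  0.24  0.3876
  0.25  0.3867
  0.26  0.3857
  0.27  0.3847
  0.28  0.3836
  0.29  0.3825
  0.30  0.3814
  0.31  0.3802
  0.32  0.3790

107.86

σ√T = 0.4 × 1.0000 = 0.4000
d₁ = [ln(277/282) + (0.026 + 0.4²/2)·1] / 0.4000 = [-0.0179 + 0.1060] / 0.4000 = 0.2203 ⇒ 0.22
√T = √1 = 1.0000
φ(d₁) = φ(0.22) = 0.3894
vega = S·φ(d₁)·√T = 277·0.3894·1.0000 = 107.8638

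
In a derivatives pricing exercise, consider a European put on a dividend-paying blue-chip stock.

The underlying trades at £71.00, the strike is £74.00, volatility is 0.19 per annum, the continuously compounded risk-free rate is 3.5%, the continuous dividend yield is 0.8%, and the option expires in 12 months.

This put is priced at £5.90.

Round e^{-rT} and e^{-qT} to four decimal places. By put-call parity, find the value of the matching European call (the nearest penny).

£4.88

e^(−qT) = e^(−0.008·1) = 0.9920;  e^(−rT) = e^(−0.035·1) = 0.9656
Put-call parity: C − P = S·e^(−qT) − K·e^(−rT) = 71·0.9920 − 74·0.9656 = 70.4320 − 71.4544 = -1.0224
C = P + (C − P) = 5.90 + (-1.0224) = 4.8776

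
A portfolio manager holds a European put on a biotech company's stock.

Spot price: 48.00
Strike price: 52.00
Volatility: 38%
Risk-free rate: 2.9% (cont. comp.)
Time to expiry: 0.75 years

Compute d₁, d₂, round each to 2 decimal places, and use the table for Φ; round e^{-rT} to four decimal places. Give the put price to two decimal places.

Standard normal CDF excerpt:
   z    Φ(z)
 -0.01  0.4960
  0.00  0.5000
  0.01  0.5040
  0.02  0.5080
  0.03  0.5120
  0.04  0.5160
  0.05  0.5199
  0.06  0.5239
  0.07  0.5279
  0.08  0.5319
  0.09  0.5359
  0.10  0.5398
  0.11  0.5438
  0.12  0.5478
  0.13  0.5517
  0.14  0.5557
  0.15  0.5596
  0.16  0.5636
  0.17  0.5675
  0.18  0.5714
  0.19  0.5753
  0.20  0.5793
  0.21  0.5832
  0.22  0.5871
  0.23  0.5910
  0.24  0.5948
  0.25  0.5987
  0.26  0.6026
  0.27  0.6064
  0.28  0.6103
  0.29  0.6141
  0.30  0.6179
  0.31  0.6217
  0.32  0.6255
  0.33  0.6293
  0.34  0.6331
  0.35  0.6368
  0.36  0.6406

8.02

T = 0.75;  σ√T = 0.3291
ln(S/K) + (r + σ²/2)T = ln(48/52) + (0.029 + 0.38²/2)·0.75 = -0.0800 + 0.0759 = -0.0041
d₁ = -0.0041 / 0.3291 = -0.0126 which rounds to -0.01
d₂ = d₁ − σ√T = -0.0126 − 0.3291 = -0.3417 which rounds to -0.34
e^(−rT) = e^(−0.029·0.75) = 0.9785
N(−d₂) = N(0.34) = 0.6331;  N(−d₁) = N(0.01) = 0.5040
P = 52·0.9785·0.6331 − 48·0.5040 = 32.2134 − 24.1920 = 8.0214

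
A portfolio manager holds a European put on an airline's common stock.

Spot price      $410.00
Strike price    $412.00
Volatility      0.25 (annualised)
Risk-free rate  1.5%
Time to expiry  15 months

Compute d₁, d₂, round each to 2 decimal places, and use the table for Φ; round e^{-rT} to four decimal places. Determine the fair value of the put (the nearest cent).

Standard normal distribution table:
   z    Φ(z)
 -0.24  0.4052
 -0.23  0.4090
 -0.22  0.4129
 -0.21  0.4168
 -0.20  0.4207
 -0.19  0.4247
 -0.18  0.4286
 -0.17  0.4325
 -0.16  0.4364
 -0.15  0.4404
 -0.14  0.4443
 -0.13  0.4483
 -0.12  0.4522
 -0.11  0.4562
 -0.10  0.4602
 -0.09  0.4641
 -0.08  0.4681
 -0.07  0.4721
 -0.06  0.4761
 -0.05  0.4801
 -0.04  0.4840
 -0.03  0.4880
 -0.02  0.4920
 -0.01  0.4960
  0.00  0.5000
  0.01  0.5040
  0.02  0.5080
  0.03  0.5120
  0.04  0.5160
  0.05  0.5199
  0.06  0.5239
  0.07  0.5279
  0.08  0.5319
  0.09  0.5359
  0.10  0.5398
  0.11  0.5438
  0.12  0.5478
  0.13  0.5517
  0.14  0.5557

$42.56

σ√T = 0.25 × 1.1180 = 0.2795
d₁ = [ln(410/412) + (0.015 + ½·0.25²)·1.25] / (σ√T) = (-0.0049 + 0.0578) / 0.2795 = 0.1894 ⇒ 0.19
d₂ = 0.1894 − 0.2795 = -0.0901 ⇒ -0.09
e^(−rT) = e^(−0.015·1.25) = 0.9814
N(−d₂) = N(0.09) = 0.5359;  N(−d₁) = N(-0.19) = 0.4247
P = 412·0.9814·0.5359 − 410·0.4247 = 216.6841 − 174.1270 = 42.5571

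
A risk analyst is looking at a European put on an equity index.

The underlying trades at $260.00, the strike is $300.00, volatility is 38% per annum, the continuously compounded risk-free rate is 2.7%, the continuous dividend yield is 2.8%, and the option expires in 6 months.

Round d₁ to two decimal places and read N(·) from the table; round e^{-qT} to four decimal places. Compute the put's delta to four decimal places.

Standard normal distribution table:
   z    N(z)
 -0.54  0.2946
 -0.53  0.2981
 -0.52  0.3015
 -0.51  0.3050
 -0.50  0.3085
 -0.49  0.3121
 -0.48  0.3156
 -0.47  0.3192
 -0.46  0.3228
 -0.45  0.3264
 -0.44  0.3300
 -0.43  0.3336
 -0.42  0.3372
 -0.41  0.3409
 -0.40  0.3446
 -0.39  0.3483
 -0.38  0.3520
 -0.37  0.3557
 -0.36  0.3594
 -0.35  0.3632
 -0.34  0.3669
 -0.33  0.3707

-0.6463

T = 0.5;  σ√T = 0.2687
d₁ = [ln(260/300) + (0.027 − 0.028 + 0.38²/2)·0.5] / 0.2687 = [-0.1431 + 0.0356] / 0.2687 = -0.4001 → -0.40
N(d₁) = N(-0.40) = 0.3446
Δ_put = e^(−qT)·(N(d₁) − 1) = 0.9861·(0.3446 − 1) = -0.6463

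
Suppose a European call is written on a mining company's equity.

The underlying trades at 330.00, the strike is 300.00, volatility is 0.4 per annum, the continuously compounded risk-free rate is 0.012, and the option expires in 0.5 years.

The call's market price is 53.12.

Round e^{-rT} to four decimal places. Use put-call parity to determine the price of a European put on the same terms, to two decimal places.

e^(−rT) = e^(−0.012·0.5) = 0.9940
Put-call parity: C − P = S − K·e^(−rT) = 330 − 300·0.9940 = 330 − 298.2000 = 31.8000
P = C − (C − P) = 53.12 − (31.8000) = 21.3200

21.32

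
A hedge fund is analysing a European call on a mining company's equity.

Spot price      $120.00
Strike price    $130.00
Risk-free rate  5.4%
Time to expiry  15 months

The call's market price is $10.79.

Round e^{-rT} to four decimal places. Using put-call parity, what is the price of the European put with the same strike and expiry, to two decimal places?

$12.30

e^(−rT) = e^(−0.054·1.25) = 0.9347
Put-call parity: C − P = S − K·e^(−rT) = 120 − 130·0.9347 = 120 − 121.5110 = -1.5110
P = C − (C − P) = 10.79 − (-1.5110) = 12.3010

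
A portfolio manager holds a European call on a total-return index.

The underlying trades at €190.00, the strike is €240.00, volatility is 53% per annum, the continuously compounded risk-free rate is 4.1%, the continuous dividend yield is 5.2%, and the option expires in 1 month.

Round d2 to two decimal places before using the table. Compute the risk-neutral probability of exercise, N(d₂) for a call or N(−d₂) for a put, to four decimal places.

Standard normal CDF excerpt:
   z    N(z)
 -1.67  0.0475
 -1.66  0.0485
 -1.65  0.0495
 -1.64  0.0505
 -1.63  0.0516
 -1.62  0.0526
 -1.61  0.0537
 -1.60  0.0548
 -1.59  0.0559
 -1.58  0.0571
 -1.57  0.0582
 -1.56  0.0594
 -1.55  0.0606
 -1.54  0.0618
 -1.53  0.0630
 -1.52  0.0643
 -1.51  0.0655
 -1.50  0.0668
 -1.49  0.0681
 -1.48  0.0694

σ√T = 0.53·√0.08333 = 0.1530
d₁ = [ln(190/240) + (0.041 − 0.052 + 0.53²/2)·0.08333] / 0.1530 = [-0.2336 + 0.0108] / 0.1530 = -1.4564 which rounds to -1.46
d₂ = d₁ − σ√T = -1.4564 − 0.1530 = -1.6094 which rounds to -1.61
Pr(exercise) under Q = N(d₂) = 0.0537

0.0537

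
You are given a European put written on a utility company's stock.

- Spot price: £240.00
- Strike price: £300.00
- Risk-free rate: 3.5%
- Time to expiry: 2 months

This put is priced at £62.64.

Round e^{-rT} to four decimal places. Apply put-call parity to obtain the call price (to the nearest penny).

exp(−rT) = exp(−0.035·0.1667) = 0.9942
Put-call parity: C − P = S − K·e^(−rT) = 240 − 300·0.9942 = 240 − 298.2600 = -58.2600
C = P + (C − P) = 62.64 + (-58.2600) = 4.3800

£4.38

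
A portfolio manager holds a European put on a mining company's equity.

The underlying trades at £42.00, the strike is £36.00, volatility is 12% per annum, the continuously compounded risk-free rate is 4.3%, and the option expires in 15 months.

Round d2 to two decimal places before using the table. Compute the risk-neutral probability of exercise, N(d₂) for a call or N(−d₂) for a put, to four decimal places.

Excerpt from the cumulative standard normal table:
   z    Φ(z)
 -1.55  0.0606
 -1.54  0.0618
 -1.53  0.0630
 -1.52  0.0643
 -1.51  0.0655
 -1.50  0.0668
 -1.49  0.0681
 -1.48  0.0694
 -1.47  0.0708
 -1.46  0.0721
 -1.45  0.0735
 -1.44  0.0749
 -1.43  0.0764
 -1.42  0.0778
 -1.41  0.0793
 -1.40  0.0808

σ√T = 0.12 × 1.1180 = 0.1342
d₁ = [ln(42/36) + (0.043 + ½·0.12²)·1.25] / (σ√T) = (0.1542 + 0.0628) / 0.1342 = 1.6167 ⇒ 1.62
d₂ = 1.6167 − 0.1342 = 1.4825 ⇒ 1.48
Pr(exercise) under Q = N(−d₂) = N(-1.48) = 0.0694

0.0694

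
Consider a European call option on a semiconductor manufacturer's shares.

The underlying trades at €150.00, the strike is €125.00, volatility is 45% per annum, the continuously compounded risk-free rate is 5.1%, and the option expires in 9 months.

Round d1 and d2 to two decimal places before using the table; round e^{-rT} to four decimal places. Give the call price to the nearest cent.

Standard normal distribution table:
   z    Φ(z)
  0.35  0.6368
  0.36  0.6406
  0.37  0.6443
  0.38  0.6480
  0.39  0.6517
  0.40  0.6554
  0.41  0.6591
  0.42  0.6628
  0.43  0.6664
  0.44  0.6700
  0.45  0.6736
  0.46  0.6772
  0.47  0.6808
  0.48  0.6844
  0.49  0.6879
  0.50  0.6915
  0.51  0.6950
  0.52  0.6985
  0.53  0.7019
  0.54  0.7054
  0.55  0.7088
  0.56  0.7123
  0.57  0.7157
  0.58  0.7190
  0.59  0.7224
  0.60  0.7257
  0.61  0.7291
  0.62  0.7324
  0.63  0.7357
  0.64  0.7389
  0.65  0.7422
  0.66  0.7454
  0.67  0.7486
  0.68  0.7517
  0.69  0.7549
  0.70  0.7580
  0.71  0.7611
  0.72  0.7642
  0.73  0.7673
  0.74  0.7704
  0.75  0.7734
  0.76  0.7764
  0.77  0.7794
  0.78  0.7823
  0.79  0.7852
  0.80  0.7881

T = 0.75;  σ√T = 0.3897
d₁ = [ln(150/125) + (0.051 + ½·0.45²)·0.75] / (σ√T) = (0.1823 + 0.1142) / 0.3897 = 0.7608 which rounds to 0.76
d₂ = 0.7608 − 0.3897 = 0.3711 which rounds to 0.37
e^(−rT) = e^(−0.051·0.75) = 0.9625
N(d₁) = N(0.76) = 0.7764;  N(d₂) = N(0.37) = 0.6443
C = 150·0.7764 − 125·0.9625·0.6443 = 116.4600 − 77.5173 = 38.9427

€38.94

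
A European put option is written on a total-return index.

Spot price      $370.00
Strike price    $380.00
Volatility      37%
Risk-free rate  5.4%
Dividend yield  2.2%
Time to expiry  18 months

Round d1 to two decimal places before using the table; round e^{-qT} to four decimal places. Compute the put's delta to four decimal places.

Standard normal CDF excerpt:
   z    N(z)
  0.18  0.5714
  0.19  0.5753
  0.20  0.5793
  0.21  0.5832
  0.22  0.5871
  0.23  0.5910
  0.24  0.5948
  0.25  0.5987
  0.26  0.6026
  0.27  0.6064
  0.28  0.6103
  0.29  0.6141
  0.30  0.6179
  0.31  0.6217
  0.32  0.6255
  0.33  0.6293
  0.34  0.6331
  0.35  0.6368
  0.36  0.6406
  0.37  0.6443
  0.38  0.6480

-0.3808

σ√T = 0.37 × 1.2247 = 0.4532
ln(S/K) + (r − q + σ²/2)T = ln(370/380) + (0.054 − 0.022 + 0.37²/2)·1.5 = -0.0267 + 0.1507 = 0.1240
d₁ = 0.1240 / 0.4532 = 0.2737 which rounds to 0.27
N(d₁) = N(0.27) = 0.6064
Δ_put = exp(−qT)·(N(d₁) − 1) = 0.9675·(0.6064 − 1) = -0.3808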